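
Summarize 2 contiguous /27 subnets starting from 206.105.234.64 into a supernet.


Original prefix: /27
Number of subnets: 2 = 2^1
New prefix = 27 - 1 = 26
Supernet: 206.105.234.64/26


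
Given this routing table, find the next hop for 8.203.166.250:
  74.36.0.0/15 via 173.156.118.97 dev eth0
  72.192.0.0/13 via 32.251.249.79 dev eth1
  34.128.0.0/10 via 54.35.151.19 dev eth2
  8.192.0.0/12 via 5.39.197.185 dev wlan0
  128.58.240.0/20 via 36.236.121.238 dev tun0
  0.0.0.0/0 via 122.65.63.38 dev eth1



Longest prefix match for 8.203.166.250:
  /15 74.36.0.0: no
  /13 72.192.0.0: no
  /10 34.128.0.0: no
  /12 8.192.0.0: MATCH
  /20 128.58.240.0: no
  /0 0.0.0.0: MATCH
Selected: next-hop 5.39.197.185 via wlan0 (matched /12)


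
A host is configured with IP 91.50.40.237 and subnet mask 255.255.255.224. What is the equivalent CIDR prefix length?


Binary: 11111111.11111111.11111111.11100000
Count leading 1s
Prefix: /27


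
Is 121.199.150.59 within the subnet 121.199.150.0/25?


Subnet network: 121.199.150.0
Test IP AND mask: 121.199.150.0
Yes, 121.199.150.59 is in 121.199.150.0/25


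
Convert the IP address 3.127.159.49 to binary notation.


3 = 00000011
127 = 01111111
159 = 10011111
49 = 00110001
Binary: 00000011.01111111.10011111.00110001


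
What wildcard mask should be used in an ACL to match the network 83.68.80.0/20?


Subnet mask: 255.255.240.0
Wildcard = 255.255.255.255 - subnet mask
255 - 255 = 0
255 - 255 = 0
255 - 240 = 15
255 - 0 = 255
Wildcard: 0.0.15.255


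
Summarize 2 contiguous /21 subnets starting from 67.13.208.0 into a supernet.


Original prefix: /21
Number of subnets: 2 = 2^1
New prefix = 21 - 1 = 20
Supernet: 67.13.208.0/20


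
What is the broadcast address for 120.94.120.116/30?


Network: 120.94.120.116/30
Host bits = 2
Set all host bits to 1:
Broadcast: 120.94.120.119


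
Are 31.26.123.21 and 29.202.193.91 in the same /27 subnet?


Mask: 255.255.255.224
31.26.123.21 AND mask = 31.26.123.0
29.202.193.91 AND mask = 29.202.193.64
No, different subnets (31.26.123.0 vs 29.202.193.64)


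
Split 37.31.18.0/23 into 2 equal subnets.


New prefix = 23 + 1 = 24
Each subnet has 256 addresses
  37.31.18.0/24
  37.31.19.0/24
Subnets: 37.31.18.0/24, 37.31.19.0/24


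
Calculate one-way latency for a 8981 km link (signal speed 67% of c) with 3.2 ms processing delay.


Speed = 0.67 * 3e5 km/s = 201000 km/s
Propagation delay = 8981 / 201000 = 0.0447 s = 44.6816 ms
Processing delay = 3.2 ms
Total one-way latency = 47.8816 ms


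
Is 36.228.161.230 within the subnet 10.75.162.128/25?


Subnet network: 10.75.162.128
Test IP AND mask: 36.228.161.128
No, 36.228.161.230 is not in 10.75.162.128/25


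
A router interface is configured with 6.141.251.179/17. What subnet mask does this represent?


/17 means 17 network bits, 15 host bits
Binary: 11111111111111111000000000000000
Mask: 255.255.128.0


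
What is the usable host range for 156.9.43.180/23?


Network: 156.9.42.0
Broadcast: 156.9.43.255
First usable = network + 1
Last usable = broadcast - 1
Range: 156.9.42.1 to 156.9.43.254


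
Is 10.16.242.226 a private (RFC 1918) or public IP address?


RFC 1918 private ranges:
  10.0.0.0/8 (10.0.0.0 - 10.255.255.255)
  172.16.0.0/12 (172.16.0.0 - 172.31.255.255)
  192.168.0.0/16 (192.168.0.0 - 192.168.255.255)
Private (in 10.0.0.0/8)


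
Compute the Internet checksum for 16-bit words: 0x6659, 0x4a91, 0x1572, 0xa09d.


Sum all words (with carry folding):
+ 0x6659 = 0x6659
+ 0x4a91 = 0xb0ea
+ 0x1572 = 0xc65c
+ 0xa09d = 0x66fa
One's complement: ~0x66fa
Checksum = 0x9905


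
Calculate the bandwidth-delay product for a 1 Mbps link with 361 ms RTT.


BDP = bandwidth * RTT
= 1 Mbps * 361 ms
= 1 * 1e6 * 361 / 1000 bits
= 361000 bits
= 45125 bytes
= 44.0674 KB
BDP = 361000 bits (45125 bytes)


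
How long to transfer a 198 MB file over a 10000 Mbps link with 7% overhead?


Effective throughput = 10000 * (1 - 7/100) = 9300 Mbps
File size in Mb = 198 * 8 = 1584 Mb
Time = 1584 / 9300
Time = 0.1703 seconds


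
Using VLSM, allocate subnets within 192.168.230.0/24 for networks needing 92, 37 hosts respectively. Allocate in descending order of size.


92 hosts -> /25 (126 usable): 192.168.230.0/25
37 hosts -> /26 (62 usable): 192.168.230.128/26
Allocation: 192.168.230.0/25 (92 hosts, 126 usable); 192.168.230.128/26 (37 hosts, 62 usable)


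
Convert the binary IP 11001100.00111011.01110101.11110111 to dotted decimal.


11001100 = 204
00111011 = 59
01110101 = 117
11110111 = 247
IP: 204.59.117.247


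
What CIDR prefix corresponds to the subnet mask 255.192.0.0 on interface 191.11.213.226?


Binary: 11111111.11000000.00000000.00000000
Count leading 1s
Prefix: /10


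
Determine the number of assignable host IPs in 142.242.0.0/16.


Host bits = 32 - 16 = 16
Total addresses = 2^16 = 65536
Usable = total - 2 (network and broadcast)
Usable hosts: 65534


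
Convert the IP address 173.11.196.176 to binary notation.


173 = 10101101
11 = 00001011
196 = 11000100
176 = 10110000
Binary: 10101101.00001011.11000100.10110000


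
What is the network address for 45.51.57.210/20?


IP:   00101101.00110011.00111001.11010010
Mask: 11111111.11111111.11110000.00000000
AND operation:
Net:  00101101.00110011.00110000.00000000
Network: 45.51.48.0/20


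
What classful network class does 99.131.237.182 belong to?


First octet: 99
Binary: 01100011
0xxxxxxx -> Class A (1-126)
Class A, default mask 255.0.0.0 (/8)


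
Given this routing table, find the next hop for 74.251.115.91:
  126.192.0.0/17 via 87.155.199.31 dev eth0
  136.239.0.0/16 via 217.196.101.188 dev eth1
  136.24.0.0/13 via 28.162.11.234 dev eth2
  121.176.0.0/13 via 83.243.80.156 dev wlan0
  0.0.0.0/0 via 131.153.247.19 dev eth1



Longest prefix match for 74.251.115.91:
  /17 126.192.0.0: no
  /16 136.239.0.0: no
  /13 136.24.0.0: no
  /13 121.176.0.0: no
  /0 0.0.0.0: MATCH
Selected: next-hop 131.153.247.19 via eth1 (matched /0)


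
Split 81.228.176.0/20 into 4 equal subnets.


New prefix = 20 + 2 = 22
Each subnet has 1024 addresses
  81.228.176.0/22
  81.228.180.0/22
  81.228.184.0/22
  81.228.188.0/22
Subnets: 81.228.176.0/22, 81.228.180.0/22, 81.228.184.0/22, 81.228.188.0/22


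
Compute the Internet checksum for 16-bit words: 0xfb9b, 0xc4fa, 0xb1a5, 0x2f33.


Sum all words (with carry folding):
+ 0xfb9b = 0xfb9b
+ 0xc4fa = 0xc096
+ 0xb1a5 = 0x723c
+ 0x2f33 = 0xa16f
One's complement: ~0xa16f
Checksum = 0x5e90


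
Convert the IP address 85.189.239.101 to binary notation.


85 = 01010101
189 = 10111101
239 = 11101111
101 = 01100101
Binary: 01010101.10111101.11101111.01100101


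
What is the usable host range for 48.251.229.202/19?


Network: 48.251.224.0
Broadcast: 48.251.255.255
First usable = network + 1
Last usable = broadcast - 1
Range: 48.251.224.1 to 48.251.255.254


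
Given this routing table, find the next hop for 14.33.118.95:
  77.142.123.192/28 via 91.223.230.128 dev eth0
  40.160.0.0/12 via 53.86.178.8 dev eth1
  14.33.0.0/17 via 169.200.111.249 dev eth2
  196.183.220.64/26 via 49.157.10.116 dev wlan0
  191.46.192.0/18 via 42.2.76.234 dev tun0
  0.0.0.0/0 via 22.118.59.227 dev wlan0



Longest prefix match for 14.33.118.95:
  /28 77.142.123.192: no
  /12 40.160.0.0: no
  /17 14.33.0.0: MATCH
  /26 196.183.220.64: no
  /18 191.46.192.0: no
  /0 0.0.0.0: MATCH
Selected: next-hop 169.200.111.249 via eth2 (matched /17)


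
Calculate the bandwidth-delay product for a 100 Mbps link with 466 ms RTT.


BDP = bandwidth * RTT
= 100 Mbps * 466 ms
= 100 * 1e6 * 466 / 1000 bits
= 46600000 bits
= 5825000 bytes
= 5688.4766 KB
BDP = 46600000 bits (5825000 bytes)


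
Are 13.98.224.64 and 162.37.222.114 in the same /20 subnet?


Mask: 255.255.240.0
13.98.224.64 AND mask = 13.98.224.0
162.37.222.114 AND mask = 162.37.208.0
No, different subnets (13.98.224.0 vs 162.37.208.0)


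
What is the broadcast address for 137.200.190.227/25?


Network: 137.200.190.128/25
Host bits = 7
Set all host bits to 1:
Broadcast: 137.200.190.255


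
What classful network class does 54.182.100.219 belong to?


First octet: 54
Binary: 00110110
0xxxxxxx -> Class A (1-126)
Class A, default mask 255.0.0.0 (/8)


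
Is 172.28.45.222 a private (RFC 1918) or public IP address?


RFC 1918 private ranges:
  10.0.0.0/8 (10.0.0.0 - 10.255.255.255)
  172.16.0.0/12 (172.16.0.0 - 172.31.255.255)
  192.168.0.0/16 (192.168.0.0 - 192.168.255.255)
Private (in 172.16.0.0/12)


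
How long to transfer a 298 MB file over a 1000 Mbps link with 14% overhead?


Effective throughput = 1000 * (1 - 14/100) = 860 Mbps
File size in Mb = 298 * 8 = 2384 Mb
Time = 2384 / 860
Time = 2.7721 seconds


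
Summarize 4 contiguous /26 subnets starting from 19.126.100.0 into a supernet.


Original prefix: /26
Number of subnets: 4 = 2^2
New prefix = 26 - 2 = 24
Supernet: 19.126.100.0/24


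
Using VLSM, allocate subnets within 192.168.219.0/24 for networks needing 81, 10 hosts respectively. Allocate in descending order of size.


81 hosts -> /25 (126 usable): 192.168.219.0/25
10 hosts -> /28 (14 usable): 192.168.219.128/28
Allocation: 192.168.219.0/25 (81 hosts, 126 usable); 192.168.219.128/28 (10 hosts, 14 usable)


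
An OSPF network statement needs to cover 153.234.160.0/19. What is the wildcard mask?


Subnet mask: 255.255.224.0
Wildcard = 255.255.255.255 - subnet mask
255 - 255 = 0
255 - 255 = 0
255 - 224 = 31
255 - 0 = 255
Wildcard: 0.0.31.255


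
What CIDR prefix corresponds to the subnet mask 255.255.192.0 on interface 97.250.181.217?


Binary: 11111111.11111111.11000000.00000000
Count leading 1s
Prefix: /18


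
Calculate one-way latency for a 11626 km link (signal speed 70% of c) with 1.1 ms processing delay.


Speed = 0.7 * 3e5 km/s = 210000 km/s
Propagation delay = 11626 / 210000 = 0.0554 s = 55.3619 ms
Processing delay = 1.1 ms
Total one-way latency = 56.4619 ms


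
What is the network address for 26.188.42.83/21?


IP:   00011010.10111100.00101010.01010011
Mask: 11111111.11111111.11111000.00000000
AND operation:
Net:  00011010.10111100.00101000.00000000
Network: 26.188.40.0/21


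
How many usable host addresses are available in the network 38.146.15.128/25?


Host bits = 32 - 25 = 7
Total addresses = 2^7 = 128
Usable = total - 2 (network and broadcast)
Usable hosts: 126


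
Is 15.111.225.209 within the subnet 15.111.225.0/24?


Subnet network: 15.111.225.0
Test IP AND mask: 15.111.225.0
Yes, 15.111.225.209 is in 15.111.225.0/24


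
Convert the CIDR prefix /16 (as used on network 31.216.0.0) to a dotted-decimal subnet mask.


/16 means 16 network bits, 16 host bits
Binary: 11111111111111110000000000000000
Mask: 255.255.0.0


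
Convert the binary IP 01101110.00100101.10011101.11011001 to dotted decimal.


01101110 = 110
00100101 = 37
10011101 = 157
11011001 = 217
IP: 110.37.157.217


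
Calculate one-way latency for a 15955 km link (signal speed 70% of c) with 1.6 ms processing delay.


Speed = 0.7 * 3e5 km/s = 210000 km/s
Propagation delay = 15955 / 210000 = 0.076 s = 75.9762 ms
Processing delay = 1.6 ms
Total one-way latency = 77.5762 ms


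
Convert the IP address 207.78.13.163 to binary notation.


207 = 11001111
78 = 01001110
13 = 00001101
163 = 10100011
Binary: 11001111.01001110.00001101.10100011


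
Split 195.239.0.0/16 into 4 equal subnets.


New prefix = 16 + 2 = 18
Each subnet has 16384 addresses
  195.239.0.0/18
  195.239.64.0/18
  195.239.128.0/18
  195.239.192.0/18
Subnets: 195.239.0.0/18, 195.239.64.0/18, 195.239.128.0/18, 195.239.192.0/18


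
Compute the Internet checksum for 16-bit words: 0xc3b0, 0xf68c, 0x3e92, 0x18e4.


Sum all words (with carry folding):
+ 0xc3b0 = 0xc3b0
+ 0xf68c = 0xba3d
+ 0x3e92 = 0xf8cf
+ 0x18e4 = 0x11b4
One's complement: ~0x11b4
Checksum = 0xee4b


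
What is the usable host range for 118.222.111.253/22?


Network: 118.222.108.0
Broadcast: 118.222.111.255
First usable = network + 1
Last usable = broadcast - 1
Range: 118.222.108.1 to 118.222.111.254


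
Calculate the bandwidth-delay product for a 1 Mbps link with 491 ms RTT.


BDP = bandwidth * RTT
= 1 Mbps * 491 ms
= 1 * 1e6 * 491 / 1000 bits
= 491000 bits
= 61375 bytes
= 59.9365 KB
BDP = 491000 bits (61375 bytes)


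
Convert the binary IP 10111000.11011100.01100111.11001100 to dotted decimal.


10111000 = 184
11011100 = 220
01100111 = 103
11001100 = 204
IP: 184.220.103.204


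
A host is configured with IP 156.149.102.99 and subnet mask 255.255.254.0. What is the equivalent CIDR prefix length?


Binary: 11111111.11111111.11111110.00000000
Count leading 1s
Prefix: /23


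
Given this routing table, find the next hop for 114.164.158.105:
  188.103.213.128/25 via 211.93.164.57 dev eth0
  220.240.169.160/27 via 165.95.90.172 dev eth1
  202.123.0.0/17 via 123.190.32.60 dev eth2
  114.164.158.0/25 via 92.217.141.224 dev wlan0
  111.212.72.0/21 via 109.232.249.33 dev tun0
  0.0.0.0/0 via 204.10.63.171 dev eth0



Longest prefix match for 114.164.158.105:
  /25 188.103.213.128: no
  /27 220.240.169.160: no
  /17 202.123.0.0: no
  /25 114.164.158.0: MATCH
  /21 111.212.72.0: no
  /0 0.0.0.0: MATCH
Selected: next-hop 92.217.141.224 via wlan0 (matched /25)


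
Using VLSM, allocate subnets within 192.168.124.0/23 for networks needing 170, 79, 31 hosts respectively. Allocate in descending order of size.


170 hosts -> /24 (254 usable): 192.168.124.0/24
79 hosts -> /25 (126 usable): 192.168.125.0/25
31 hosts -> /26 (62 usable): 192.168.125.128/26
Allocation: 192.168.124.0/24 (170 hosts, 254 usable); 192.168.125.0/25 (79 hosts, 126 usable); 192.168.125.128/26 (31 hosts, 62 usable)


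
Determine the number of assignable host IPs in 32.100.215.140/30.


Host bits = 32 - 30 = 2
Total addresses = 2^2 = 4
Usable = total - 2 (network and broadcast)
Usable hosts: 2


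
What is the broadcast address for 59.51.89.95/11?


Network: 59.32.0.0/11
Host bits = 21
Set all host bits to 1:
Broadcast: 59.63.255.255


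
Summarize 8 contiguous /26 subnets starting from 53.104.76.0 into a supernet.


Original prefix: /26
Number of subnets: 8 = 2^3
New prefix = 26 - 3 = 23
Supernet: 53.104.76.0/23


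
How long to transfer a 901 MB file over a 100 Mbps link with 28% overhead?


Effective throughput = 100 * (1 - 28/100) = 72 Mbps
File size in Mb = 901 * 8 = 7208 Mb
Time = 7208 / 72
Time = 100.1111 seconds


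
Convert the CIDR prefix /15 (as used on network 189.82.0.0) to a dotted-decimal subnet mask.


/15 means 15 network bits, 17 host bits
Binary: 11111111111111100000000000000000
Mask: 255.254.0.0


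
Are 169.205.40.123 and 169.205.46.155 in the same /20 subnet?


Mask: 255.255.240.0
169.205.40.123 AND mask = 169.205.32.0
169.205.46.155 AND mask = 169.205.32.0
Yes, same subnet (169.205.32.0)


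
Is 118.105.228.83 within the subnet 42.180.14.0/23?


Subnet network: 42.180.14.0
Test IP AND mask: 118.105.228.0
No, 118.105.228.83 is not in 42.180.14.0/23


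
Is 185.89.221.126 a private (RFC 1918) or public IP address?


RFC 1918 private ranges:
  10.0.0.0/8 (10.0.0.0 - 10.255.255.255)
  172.16.0.0/12 (172.16.0.0 - 172.31.255.255)
  192.168.0.0/16 (192.168.0.0 - 192.168.255.255)
Public (not in any RFC 1918 range)


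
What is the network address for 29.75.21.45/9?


IP:   00011101.01001011.00010101.00101101
Mask: 11111111.10000000.00000000.00000000
AND operation:
Net:  00011101.00000000.00000000.00000000
Network: 29.0.0.0/9


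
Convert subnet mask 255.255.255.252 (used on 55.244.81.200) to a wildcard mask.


Subnet mask: 255.255.255.252
Wildcard = 255.255.255.255 - subnet mask
255 - 255 = 0
255 - 255 = 0
255 - 255 = 0
255 - 252 = 3
Wildcard: 0.0.0.3


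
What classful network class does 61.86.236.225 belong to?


First octet: 61
Binary: 00111101
0xxxxxxx -> Class A (1-126)
Class A, default mask 255.0.0.0 (/8)


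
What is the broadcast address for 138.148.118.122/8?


Network: 138.0.0.0/8
Host bits = 24
Set all host bits to 1:
Broadcast: 138.255.255.255


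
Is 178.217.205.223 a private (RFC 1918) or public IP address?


RFC 1918 private ranges:
  10.0.0.0/8 (10.0.0.0 - 10.255.255.255)
  172.16.0.0/12 (172.16.0.0 - 172.31.255.255)
  192.168.0.0/16 (192.168.0.0 - 192.168.255.255)
Public (not in any RFC 1918 range)


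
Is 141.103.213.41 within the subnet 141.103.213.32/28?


Subnet network: 141.103.213.32
Test IP AND mask: 141.103.213.32
Yes, 141.103.213.41 is in 141.103.213.32/28


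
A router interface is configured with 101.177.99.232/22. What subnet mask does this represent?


/22 means 22 network bits, 10 host bits
Binary: 11111111111111111111110000000000
Mask: 255.255.252.0


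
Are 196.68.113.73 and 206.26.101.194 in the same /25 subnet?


Mask: 255.255.255.128
196.68.113.73 AND mask = 196.68.113.0
206.26.101.194 AND mask = 206.26.101.128
No, different subnets (196.68.113.0 vs 206.26.101.128)


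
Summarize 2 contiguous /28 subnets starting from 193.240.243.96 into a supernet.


Original prefix: /28
Number of subnets: 2 = 2^1
New prefix = 28 - 1 = 27
Supernet: 193.240.243.96/27


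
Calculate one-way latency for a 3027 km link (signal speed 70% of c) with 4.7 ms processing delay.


Speed = 0.7 * 3e5 km/s = 210000 km/s
Propagation delay = 3027 / 210000 = 0.0144 s = 14.4143 ms
Processing delay = 4.7 ms
Total one-way latency = 19.1143 ms


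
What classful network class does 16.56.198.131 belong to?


First octet: 16
Binary: 00010000
0xxxxxxx -> Class A (1-126)
Class A, default mask 255.0.0.0 (/8)


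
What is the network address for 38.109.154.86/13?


IP:   00100110.01101101.10011010.01010110
Mask: 11111111.11111000.00000000.00000000
AND operation:
Net:  00100110.01101000.00000000.00000000
Network: 38.104.0.0/13


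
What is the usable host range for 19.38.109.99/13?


Network: 19.32.0.0
Broadcast: 19.39.255.255
First usable = network + 1
Last usable = broadcast - 1
Range: 19.32.0.1 to 19.39.255.254


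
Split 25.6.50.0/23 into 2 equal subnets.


New prefix = 23 + 1 = 24
Each subnet has 256 addresses
  25.6.50.0/24
  25.6.51.0/24
Subnets: 25.6.50.0/24, 25.6.51.0/24


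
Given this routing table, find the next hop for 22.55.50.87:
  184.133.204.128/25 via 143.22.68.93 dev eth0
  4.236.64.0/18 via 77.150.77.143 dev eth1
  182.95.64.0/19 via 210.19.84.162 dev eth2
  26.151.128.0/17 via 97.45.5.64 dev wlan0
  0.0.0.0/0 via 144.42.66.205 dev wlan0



Longest prefix match for 22.55.50.87:
  /25 184.133.204.128: no
  /18 4.236.64.0: no
  /19 182.95.64.0: no
  /17 26.151.128.0: no
  /0 0.0.0.0: MATCH
Selected: next-hop 144.42.66.205 via wlan0 (matched /0)


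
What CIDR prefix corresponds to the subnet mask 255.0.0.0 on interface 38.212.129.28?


Binary: 11111111.00000000.00000000.00000000
Count leading 1s
Prefix: /8


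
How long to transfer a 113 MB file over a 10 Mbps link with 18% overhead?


Effective throughput = 10 * (1 - 18/100) = 8.2 Mbps
File size in Mb = 113 * 8 = 904 Mb
Time = 904 / 8.2
Time = 110.2439 seconds


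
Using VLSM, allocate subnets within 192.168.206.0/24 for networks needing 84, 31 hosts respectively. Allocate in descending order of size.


84 hosts -> /25 (126 usable): 192.168.206.0/25
31 hosts -> /26 (62 usable): 192.168.206.128/26
Allocation: 192.168.206.0/25 (84 hosts, 126 usable); 192.168.206.128/26 (31 hosts, 62 usable)


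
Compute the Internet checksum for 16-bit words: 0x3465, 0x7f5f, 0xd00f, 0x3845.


Sum all words (with carry folding):
+ 0x3465 = 0x3465
+ 0x7f5f = 0xb3c4
+ 0xd00f = 0x83d4
+ 0x3845 = 0xbc19
One's complement: ~0xbc19
Checksum = 0x43e6


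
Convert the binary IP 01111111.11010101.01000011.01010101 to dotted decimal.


01111111 = 127
11010101 = 213
01000011 = 67
01010101 = 85
IP: 127.213.67.85


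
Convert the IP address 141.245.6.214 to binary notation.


141 = 10001101
245 = 11110101
6 = 00000110
214 = 11010110
Binary: 10001101.11110101.00000110.11010110


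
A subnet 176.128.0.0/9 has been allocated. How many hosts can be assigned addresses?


Host bits = 32 - 9 = 23
Total addresses = 2^23 = 8388608
Usable = total - 2 (network and broadcast)
Usable hosts: 8388606


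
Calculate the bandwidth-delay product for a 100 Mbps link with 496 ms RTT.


BDP = bandwidth * RTT
= 100 Mbps * 496 ms
= 100 * 1e6 * 496 / 1000 bits
= 49600000 bits
= 6200000 bytes
= 6054.6875 KB
BDP = 49600000 bits (6200000 bytes)


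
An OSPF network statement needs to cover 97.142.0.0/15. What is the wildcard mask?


Subnet mask: 255.254.0.0
Wildcard = 255.255.255.255 - subnet mask
255 - 255 = 0
255 - 254 = 1
255 - 0 = 255
255 - 0 = 255
Wildcard: 0.1.255.255


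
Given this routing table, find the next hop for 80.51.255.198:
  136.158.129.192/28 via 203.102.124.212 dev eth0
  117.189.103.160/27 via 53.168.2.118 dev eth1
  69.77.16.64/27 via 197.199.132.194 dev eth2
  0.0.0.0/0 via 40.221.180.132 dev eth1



Longest prefix match for 80.51.255.198:
  /28 136.158.129.192: no
  /27 117.189.103.160: no
  /27 69.77.16.64: no
  /0 0.0.0.0: MATCH
Selected: next-hop 40.221.180.132 via eth1 (matched /0)


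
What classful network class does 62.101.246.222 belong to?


First octet: 62
Binary: 00111110
0xxxxxxx -> Class A (1-126)
Class A, default mask 255.0.0.0 (/8)


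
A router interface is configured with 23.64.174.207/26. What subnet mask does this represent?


/26 means 26 network bits, 6 host bits
Binary: 11111111111111111111111111000000
Mask: 255.255.255.192


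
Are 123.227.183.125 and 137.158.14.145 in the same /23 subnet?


Mask: 255.255.254.0
123.227.183.125 AND mask = 123.227.182.0
137.158.14.145 AND mask = 137.158.14.0
No, different subnets (123.227.182.0 vs 137.158.14.0)


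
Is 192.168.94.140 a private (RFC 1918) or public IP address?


RFC 1918 private ranges:
  10.0.0.0/8 (10.0.0.0 - 10.255.255.255)
  172.16.0.0/12 (172.16.0.0 - 172.31.255.255)
  192.168.0.0/16 (192.168.0.0 - 192.168.255.255)
Private (in 192.168.0.0/16)


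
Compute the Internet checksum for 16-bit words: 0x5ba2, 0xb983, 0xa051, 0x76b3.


Sum all words (with carry folding):
+ 0x5ba2 = 0x5ba2
+ 0xb983 = 0x1526
+ 0xa051 = 0xb577
+ 0x76b3 = 0x2c2b
One's complement: ~0x2c2b
Checksum = 0xd3d4


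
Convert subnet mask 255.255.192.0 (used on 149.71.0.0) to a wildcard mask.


Subnet mask: 255.255.192.0
Wildcard = 255.255.255.255 - subnet mask
255 - 255 = 0
255 - 255 = 0
255 - 192 = 63
255 - 0 = 255
Wildcard: 0.0.63.255


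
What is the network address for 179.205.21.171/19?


IP:   10110011.11001101.00010101.10101011
Mask: 11111111.11111111.11100000.00000000
AND operation:
Net:  10110011.11001101.00000000.00000000
Network: 179.205.0.0/19


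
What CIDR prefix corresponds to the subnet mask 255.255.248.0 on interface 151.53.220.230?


Binary: 11111111.11111111.11111000.00000000
Count leading 1s
Prefix: /21


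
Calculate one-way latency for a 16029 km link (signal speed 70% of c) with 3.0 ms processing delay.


Speed = 0.7 * 3e5 km/s = 210000 km/s
Propagation delay = 16029 / 210000 = 0.0763 s = 76.3286 ms
Processing delay = 3.0 ms
Total one-way latency = 79.3286 ms


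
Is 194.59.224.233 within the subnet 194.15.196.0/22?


Subnet network: 194.15.196.0
Test IP AND mask: 194.59.224.0
No, 194.59.224.233 is not in 194.15.196.0/22


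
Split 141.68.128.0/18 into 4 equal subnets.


New prefix = 18 + 2 = 20
Each subnet has 4096 addresses
  141.68.128.0/20
  141.68.144.0/20
  141.68.160.0/20
  141.68.176.0/20
Subnets: 141.68.128.0/20, 141.68.144.0/20, 141.68.160.0/20, 141.68.176.0/20


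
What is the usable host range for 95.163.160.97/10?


Network: 95.128.0.0
Broadcast: 95.191.255.255
First usable = network + 1
Last usable = broadcast - 1
Range: 95.128.0.1 to 95.191.255.254


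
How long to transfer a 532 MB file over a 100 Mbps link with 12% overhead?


Effective throughput = 100 * (1 - 12/100) = 88 Mbps
File size in Mb = 532 * 8 = 4256 Mb
Time = 4256 / 88
Time = 48.3636 seconds


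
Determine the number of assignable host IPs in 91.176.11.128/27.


Host bits = 32 - 27 = 5
Total addresses = 2^5 = 32
Usable = total - 2 (network and broadcast)
Usable hosts: 30


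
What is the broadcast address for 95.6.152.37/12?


Network: 95.0.0.0/12
Host bits = 20
Set all host bits to 1:
Broadcast: 95.15.255.255


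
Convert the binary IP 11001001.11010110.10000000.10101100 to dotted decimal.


11001001 = 201
11010110 = 214
10000000 = 128
10101100 = 172
IP: 201.214.128.172


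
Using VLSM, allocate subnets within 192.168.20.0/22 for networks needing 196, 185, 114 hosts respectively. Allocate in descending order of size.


196 hosts -> /24 (254 usable): 192.168.20.0/24
185 hosts -> /24 (254 usable): 192.168.21.0/24
114 hosts -> /25 (126 usable): 192.168.22.0/25
Allocation: 192.168.20.0/24 (196 hosts, 254 usable); 192.168.21.0/24 (185 hosts, 254 usable); 192.168.22.0/25 (114 hosts, 126 usable)


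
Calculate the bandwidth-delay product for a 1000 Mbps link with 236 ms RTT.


BDP = bandwidth * RTT
= 1000 Mbps * 236 ms
= 1000 * 1e6 * 236 / 1000 bits
= 236000000 bits
= 29500000 bytes
= 28808.5938 KB
BDP = 236000000 bits (29500000 bytes)


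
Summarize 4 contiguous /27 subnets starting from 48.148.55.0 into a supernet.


Original prefix: /27
Number of subnets: 4 = 2^2
New prefix = 27 - 2 = 25
Supernet: 48.148.55.0/25


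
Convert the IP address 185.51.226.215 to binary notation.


185 = 10111001
51 = 00110011
226 = 11100010
215 = 11010111
Binary: 10111001.00110011.11100010.11010111


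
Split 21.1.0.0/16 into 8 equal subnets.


New prefix = 16 + 3 = 19
Each subnet has 8192 addresses
  21.1.0.0/19
  21.1.32.0/19
  21.1.64.0/19
  21.1.96.0/19
  21.1.128.0/19
  21.1.160.0/19
  21.1.192.0/19
  21.1.224.0/19
Subnets: 21.1.0.0/19, 21.1.32.0/19, 21.1.64.0/19, 21.1.96.0/19, 21.1.128.0/19, 21.1.160.0/19, 21.1.192.0/19, 21.1.224.0/19


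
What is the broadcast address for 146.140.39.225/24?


Network: 146.140.39.0/24
Host bits = 8
Set all host bits to 1:
Broadcast: 146.140.39.255


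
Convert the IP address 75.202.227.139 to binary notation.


75 = 01001011
202 = 11001010
227 = 11100011
139 = 10001011
Binary: 01001011.11001010.11100011.10001011


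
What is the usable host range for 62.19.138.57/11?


Network: 62.0.0.0
Broadcast: 62.31.255.255
First usable = network + 1
Last usable = broadcast - 1
Range: 62.0.0.1 to 62.31.255.254


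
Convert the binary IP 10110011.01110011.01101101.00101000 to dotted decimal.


10110011 = 179
01110011 = 115
01101101 = 109
00101000 = 40
IP: 179.115.109.40


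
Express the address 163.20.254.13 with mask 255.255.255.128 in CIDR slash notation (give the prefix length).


Binary: 11111111.11111111.11111111.10000000
Count leading 1s
Prefix: /25


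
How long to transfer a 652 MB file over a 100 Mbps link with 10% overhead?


Effective throughput = 100 * (1 - 10/100) = 90 Mbps
File size in Mb = 652 * 8 = 5216 Mb
Time = 5216 / 90
Time = 57.9556 seconds


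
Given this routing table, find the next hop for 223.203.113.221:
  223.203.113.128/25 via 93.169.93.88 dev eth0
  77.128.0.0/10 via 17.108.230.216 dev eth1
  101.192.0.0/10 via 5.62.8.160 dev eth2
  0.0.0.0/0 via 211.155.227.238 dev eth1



Longest prefix match for 223.203.113.221:
  /25 223.203.113.128: MATCH
  /10 77.128.0.0: no
  /10 101.192.0.0: no
  /0 0.0.0.0: MATCH
Selected: next-hop 93.169.93.88 via eth0 (matched /25)


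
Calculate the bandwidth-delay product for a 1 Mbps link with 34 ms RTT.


BDP = bandwidth * RTT
= 1 Mbps * 34 ms
= 1 * 1e6 * 34 / 1000 bits
= 34000 bits
= 4250 bytes
= 4.1504 KB
BDP = 34000 bits (4250 bytes)


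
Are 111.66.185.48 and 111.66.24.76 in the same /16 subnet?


Mask: 255.255.0.0
111.66.185.48 AND mask = 111.66.0.0
111.66.24.76 AND mask = 111.66.0.0
Yes, same subnet (111.66.0.0)


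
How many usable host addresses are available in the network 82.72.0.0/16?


Host bits = 32 - 16 = 16
Total addresses = 2^16 = 65536
Usable = total - 2 (network and broadcast)
Usable hosts: 65534


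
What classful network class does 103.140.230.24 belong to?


First octet: 103
Binary: 01100111
0xxxxxxx -> Class A (1-126)
Class A, default mask 255.0.0.0 (/8)


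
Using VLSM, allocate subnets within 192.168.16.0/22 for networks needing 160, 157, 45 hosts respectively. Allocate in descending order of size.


160 hosts -> /24 (254 usable): 192.168.16.0/24
157 hosts -> /24 (254 usable): 192.168.17.0/24
45 hosts -> /26 (62 usable): 192.168.18.0/26
Allocation: 192.168.16.0/24 (160 hosts, 254 usable); 192.168.17.0/24 (157 hosts, 254 usable); 192.168.18.0/26 (45 hosts, 62 usable)


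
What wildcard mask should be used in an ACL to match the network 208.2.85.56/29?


Subnet mask: 255.255.255.248
Wildcard = 255.255.255.255 - subnet mask
255 - 255 = 0
255 - 255 = 0
255 - 255 = 0
255 - 248 = 7
Wildcard: 0.0.0.7


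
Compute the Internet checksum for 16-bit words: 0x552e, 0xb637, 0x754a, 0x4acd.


Sum all words (with carry folding):
+ 0x552e = 0x552e
+ 0xb637 = 0x0b66
+ 0x754a = 0x80b0
+ 0x4acd = 0xcb7d
One's complement: ~0xcb7d
Checksum = 0x3482


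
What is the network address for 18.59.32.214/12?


IP:   00010010.00111011.00100000.11010110
Mask: 11111111.11110000.00000000.00000000
AND operation:
Net:  00010010.00110000.00000000.00000000
Network: 18.48.0.0/12


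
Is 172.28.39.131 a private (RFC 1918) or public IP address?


RFC 1918 private ranges:
  10.0.0.0/8 (10.0.0.0 - 10.255.255.255)
  172.16.0.0/12 (172.16.0.0 - 172.31.255.255)
  192.168.0.0/16 (192.168.0.0 - 192.168.255.255)
Private (in 172.16.0.0/12)


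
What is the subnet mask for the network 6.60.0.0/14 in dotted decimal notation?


/14 means 14 network bits, 18 host bits
Binary: 11111111111111000000000000000000
Mask: 255.252.0.0


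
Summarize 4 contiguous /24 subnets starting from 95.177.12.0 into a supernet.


Original prefix: /24
Number of subnets: 4 = 2^2
New prefix = 24 - 2 = 22
Supernet: 95.177.12.0/22


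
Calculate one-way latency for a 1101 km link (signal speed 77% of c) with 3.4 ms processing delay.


Speed = 0.77 * 3e5 km/s = 231000 km/s
Propagation delay = 1101 / 231000 = 0.0048 s = 4.7662 ms
Processing delay = 3.4 ms
Total one-way latency = 8.1662 ms


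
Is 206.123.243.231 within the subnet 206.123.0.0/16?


Subnet network: 206.123.0.0
Test IP AND mask: 206.123.0.0
Yes, 206.123.243.231 is in 206.123.0.0/16


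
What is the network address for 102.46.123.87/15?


IP:   01100110.00101110.01111011.01010111
Mask: 11111111.11111110.00000000.00000000
AND operation:
Net:  01100110.00101110.00000000.00000000
Network: 102.46.0.0/15


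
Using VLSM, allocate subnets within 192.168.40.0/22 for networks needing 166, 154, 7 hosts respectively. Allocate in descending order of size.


166 hosts -> /24 (254 usable): 192.168.40.0/24
154 hosts -> /24 (254 usable): 192.168.41.0/24
7 hosts -> /28 (14 usable): 192.168.42.0/28
Allocation: 192.168.40.0/24 (166 hosts, 254 usable); 192.168.41.0/24 (154 hosts, 254 usable); 192.168.42.0/28 (7 hosts, 14 usable)


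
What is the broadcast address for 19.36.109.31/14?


Network: 19.36.0.0/14
Host bits = 18
Set all host bits to 1:
Broadcast: 19.39.255.255


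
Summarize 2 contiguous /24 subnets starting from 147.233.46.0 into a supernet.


Original prefix: /24
Number of subnets: 2 = 2^1
New prefix = 24 - 1 = 23
Supernet: 147.233.46.0/23


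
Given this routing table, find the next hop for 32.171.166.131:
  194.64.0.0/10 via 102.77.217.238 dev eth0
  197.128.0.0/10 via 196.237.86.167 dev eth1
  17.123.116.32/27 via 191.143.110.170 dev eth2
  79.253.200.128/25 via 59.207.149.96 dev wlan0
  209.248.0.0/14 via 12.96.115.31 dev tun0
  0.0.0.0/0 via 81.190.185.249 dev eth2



Longest prefix match for 32.171.166.131:
  /10 194.64.0.0: no
  /10 197.128.0.0: no
  /27 17.123.116.32: no
  /25 79.253.200.128: no
  /14 209.248.0.0: no
  /0 0.0.0.0: MATCH
Selected: next-hop 81.190.185.249 via eth2 (matched /0)


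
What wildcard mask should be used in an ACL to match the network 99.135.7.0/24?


Subnet mask: 255.255.255.0
Wildcard = 255.255.255.255 - subnet mask
255 - 255 = 0
255 - 255 = 0
255 - 255 = 0
255 - 0 = 255
Wildcard: 0.0.0.255


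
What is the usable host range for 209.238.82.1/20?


Network: 209.238.80.0
Broadcast: 209.238.95.255
First usable = network + 1
Last usable = broadcast - 1
Range: 209.238.80.1 to 209.238.95.254


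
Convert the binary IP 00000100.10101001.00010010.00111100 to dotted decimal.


00000100 = 4
10101001 = 169
00010010 = 18
00111100 = 60
IP: 4.169.18.60


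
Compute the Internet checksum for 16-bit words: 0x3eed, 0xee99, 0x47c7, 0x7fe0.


Sum all words (with carry folding):
+ 0x3eed = 0x3eed
+ 0xee99 = 0x2d87
+ 0x47c7 = 0x754e
+ 0x7fe0 = 0xf52e
One's complement: ~0xf52e
Checksum = 0x0ad1


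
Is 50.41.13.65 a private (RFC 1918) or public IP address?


RFC 1918 private ranges:
  10.0.0.0/8 (10.0.0.0 - 10.255.255.255)
  172.16.0.0/12 (172.16.0.0 - 172.31.255.255)
  192.168.0.0/16 (192.168.0.0 - 192.168.255.255)
Public (not in any RFC 1918 range)


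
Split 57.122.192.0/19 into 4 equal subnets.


New prefix = 19 + 2 = 21
Each subnet has 2048 addresses
  57.122.192.0/21
  57.122.200.0/21
  57.122.208.0/21
  57.122.216.0/21
Subnets: 57.122.192.0/21, 57.122.200.0/21, 57.122.208.0/21, 57.122.216.0/21


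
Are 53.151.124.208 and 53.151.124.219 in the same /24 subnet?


Mask: 255.255.255.0
53.151.124.208 AND mask = 53.151.124.0
53.151.124.219 AND mask = 53.151.124.0
Yes, same subnet (53.151.124.0)


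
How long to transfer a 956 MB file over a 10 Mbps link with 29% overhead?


Effective throughput = 10 * (1 - 29/100) = 7.1 Mbps
File size in Mb = 956 * 8 = 7648 Mb
Time = 7648 / 7.1
Time = 1077.1831 seconds


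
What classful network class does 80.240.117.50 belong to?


First octet: 80
Binary: 01010000
0xxxxxxx -> Class A (1-126)
Class A, default mask 255.0.0.0 (/8)


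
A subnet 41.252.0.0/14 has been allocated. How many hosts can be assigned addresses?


Host bits = 32 - 14 = 18
Total addresses = 2^18 = 262144
Usable = total - 2 (network and broadcast)
Usable hosts: 262142


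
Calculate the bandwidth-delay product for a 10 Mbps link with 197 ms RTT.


BDP = bandwidth * RTT
= 10 Mbps * 197 ms
= 10 * 1e6 * 197 / 1000 bits
= 1970000 bits
= 246250 bytes
= 240.4785 KB
BDP = 1970000 bits (246250 bytes)


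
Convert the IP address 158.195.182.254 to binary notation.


158 = 10011110
195 = 11000011
182 = 10110110
254 = 11111110
Binary: 10011110.11000011.10110110.11111110


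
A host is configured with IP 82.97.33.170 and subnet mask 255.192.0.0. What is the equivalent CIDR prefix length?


Binary: 11111111.11000000.00000000.00000000
Count leading 1s
Prefix: /10


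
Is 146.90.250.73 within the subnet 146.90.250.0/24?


Subnet network: 146.90.250.0
Test IP AND mask: 146.90.250.0
Yes, 146.90.250.73 is in 146.90.250.0/24


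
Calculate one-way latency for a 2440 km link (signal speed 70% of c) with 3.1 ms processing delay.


Speed = 0.7 * 3e5 km/s = 210000 km/s
Propagation delay = 2440 / 210000 = 0.0116 s = 11.619 ms
Processing delay = 3.1 ms
Total one-way latency = 14.719 ms


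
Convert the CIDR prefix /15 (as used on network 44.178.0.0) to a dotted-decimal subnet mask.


/15 means 15 network bits, 17 host bits
Binary: 11111111111111100000000000000000
Mask: 255.254.0.0


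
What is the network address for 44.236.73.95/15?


IP:   00101100.11101100.01001001.01011111
Mask: 11111111.11111110.00000000.00000000
AND operation:
Net:  00101100.11101100.00000000.00000000
Network: 44.236.0.0/15


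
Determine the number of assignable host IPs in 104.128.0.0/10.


Host bits = 32 - 10 = 22
Total addresses = 2^22 = 4194304
Usable = total - 2 (network and broadcast)
Usable hosts: 4194302


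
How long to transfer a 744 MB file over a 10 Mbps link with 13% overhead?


Effective throughput = 10 * (1 - 13/100) = 8.7 Mbps
File size in Mb = 744 * 8 = 5952 Mb
Time = 5952 / 8.7
Time = 684.1379 seconds


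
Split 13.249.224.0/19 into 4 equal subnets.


New prefix = 19 + 2 = 21
Each subnet has 2048 addresses
  13.249.224.0/21
  13.249.232.0/21
  13.249.240.0/21
  13.249.248.0/21
Subnets: 13.249.224.0/21, 13.249.232.0/21, 13.249.240.0/21, 13.249.248.0/21


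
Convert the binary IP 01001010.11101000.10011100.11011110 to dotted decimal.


01001010 = 74
11101000 = 232
10011100 = 156
11011110 = 222
IP: 74.232.156.222


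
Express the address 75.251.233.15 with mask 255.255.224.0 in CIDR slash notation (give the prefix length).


Binary: 11111111.11111111.11100000.00000000
Count leading 1s
Prefix: /19


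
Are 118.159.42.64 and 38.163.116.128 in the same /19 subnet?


Mask: 255.255.224.0
118.159.42.64 AND mask = 118.159.32.0
38.163.116.128 AND mask = 38.163.96.0
No, different subnets (118.159.32.0 vs 38.163.96.0)


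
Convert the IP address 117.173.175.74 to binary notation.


117 = 01110101
173 = 10101101
175 = 10101111
74 = 01001010
Binary: 01110101.10101101.10101111.01001010


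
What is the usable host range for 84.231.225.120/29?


Network: 84.231.225.120
Broadcast: 84.231.225.127
First usable = network + 1
Last usable = broadcast - 1
Range: 84.231.225.121 to 84.231.225.126


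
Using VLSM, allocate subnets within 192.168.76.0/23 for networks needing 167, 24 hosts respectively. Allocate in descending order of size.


167 hosts -> /24 (254 usable): 192.168.76.0/24
24 hosts -> /27 (30 usable): 192.168.77.0/27
Allocation: 192.168.76.0/24 (167 hosts, 254 usable); 192.168.77.0/27 (24 hosts, 30 usable)


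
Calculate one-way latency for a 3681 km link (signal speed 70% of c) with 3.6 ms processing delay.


Speed = 0.7 * 3e5 km/s = 210000 km/s
Propagation delay = 3681 / 210000 = 0.0175 s = 17.5286 ms
Processing delay = 3.6 ms
Total one-way latency = 21.1286 ms


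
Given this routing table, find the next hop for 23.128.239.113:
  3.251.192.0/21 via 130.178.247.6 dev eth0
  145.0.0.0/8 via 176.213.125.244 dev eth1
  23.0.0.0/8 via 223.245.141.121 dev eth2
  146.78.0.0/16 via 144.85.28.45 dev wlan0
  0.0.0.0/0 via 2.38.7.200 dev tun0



Longest prefix match for 23.128.239.113:
  /21 3.251.192.0: no
  /8 145.0.0.0: no
  /8 23.0.0.0: MATCH
  /16 146.78.0.0: no
  /0 0.0.0.0: MATCH
Selected: next-hop 223.245.141.121 via eth2 (matched /8)


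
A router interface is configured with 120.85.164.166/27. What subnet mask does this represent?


/27 means 27 network bits, 5 host bits
Binary: 11111111111111111111111111100000
Mask: 255.255.255.224


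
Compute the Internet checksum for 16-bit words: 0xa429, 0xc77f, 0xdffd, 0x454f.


Sum all words (with carry folding):
+ 0xa429 = 0xa429
+ 0xc77f = 0x6ba9
+ 0xdffd = 0x4ba7
+ 0x454f = 0x90f6
One's complement: ~0x90f6
Checksum = 0x6f09


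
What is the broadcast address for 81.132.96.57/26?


Network: 81.132.96.0/26
Host bits = 6
Set all host bits to 1:
Broadcast: 81.132.96.63


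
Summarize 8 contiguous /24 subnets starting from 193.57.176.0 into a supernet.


Original prefix: /24
Number of subnets: 8 = 2^3
New prefix = 24 - 3 = 21
Supernet: 193.57.176.0/21


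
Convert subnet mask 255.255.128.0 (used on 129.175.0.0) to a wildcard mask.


Subnet mask: 255.255.128.0
Wildcard = 255.255.255.255 - subnet mask
255 - 255 = 0
255 - 255 = 0
255 - 128 = 127
255 - 0 = 255
Wildcard: 0.0.127.255


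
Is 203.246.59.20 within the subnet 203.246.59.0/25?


Subnet network: 203.246.59.0
Test IP AND mask: 203.246.59.0
Yes, 203.246.59.20 is in 203.246.59.0/25


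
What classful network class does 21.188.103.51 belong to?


First octet: 21
Binary: 00010101
0xxxxxxx -> Class A (1-126)
Class A, default mask 255.0.0.0 (/8)
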